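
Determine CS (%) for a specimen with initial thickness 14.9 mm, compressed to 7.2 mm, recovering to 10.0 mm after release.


CS = (t0 - recovered) / (t0 - ts) * 100
= (14.9 - 10.0) / (14.9 - 7.2) * 100
= 4.9 / 7.7 * 100
= 63.6%

63.6%


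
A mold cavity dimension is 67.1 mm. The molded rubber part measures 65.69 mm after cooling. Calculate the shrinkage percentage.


Shrinkage = (mold - part) / mold * 100
= (67.1 - 65.69) / 67.1 * 100
= 1.41 / 67.1 * 100
= 2.1%

2.1%


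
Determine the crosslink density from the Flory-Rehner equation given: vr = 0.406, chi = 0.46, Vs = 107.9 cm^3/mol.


ln(1 - vr) = ln(1 - 0.406) = -0.5209
Numerator = -((-0.5209) + 0.406 + 0.46 * 0.406^2) = 0.0391
Denominator = 107.9 * (0.406^(1/3) - 0.406/2) = 57.9932
nu = 0.0391 / 57.9932 = 6.7338e-04 mol/cm^3

6.7338e-04 mol/cm^3


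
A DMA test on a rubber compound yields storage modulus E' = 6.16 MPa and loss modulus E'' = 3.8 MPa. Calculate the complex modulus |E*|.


|E*| = sqrt(E'^2 + E''^2)
= sqrt(6.16^2 + 3.8^2)
= sqrt(37.9456 + 14.4400)
= 7.238 MPa

7.238 MPa


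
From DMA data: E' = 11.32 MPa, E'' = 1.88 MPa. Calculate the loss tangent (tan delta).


tan delta = E'' / E'
= 1.88 / 11.32
= 0.1661

tan delta = 0.1661


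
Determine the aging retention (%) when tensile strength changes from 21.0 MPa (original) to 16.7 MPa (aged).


Retention = aged / original * 100
= 16.7 / 21.0 * 100
= 79.5%

79.5%


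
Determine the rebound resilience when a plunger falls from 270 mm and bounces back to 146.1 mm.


Resilience = h_rebound / h_drop * 100
= 146.1 / 270 * 100
= 54.1%

54.1%


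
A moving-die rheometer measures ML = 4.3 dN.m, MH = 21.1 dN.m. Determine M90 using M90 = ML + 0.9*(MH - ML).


M90 = ML + 0.9 * (MH - ML)
M90 = 4.3 + 0.9 * (21.1 - 4.3)
M90 = 4.3 + 0.9 * 16.8
M90 = 19.42 dN.m

19.42 dN.m


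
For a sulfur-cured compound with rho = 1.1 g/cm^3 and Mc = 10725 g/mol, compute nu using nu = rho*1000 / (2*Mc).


nu = rho * 1000 / (2 * Mc)
nu = 1.1 * 1000 / (2 * 10725)
nu = 1100.0 / 21450
nu = 0.0513 mol/L

0.0513 mol/L


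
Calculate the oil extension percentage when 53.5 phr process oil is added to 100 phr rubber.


Oil % = oil / (100 + oil) * 100
= 53.5 / (100 + 53.5) * 100
= 53.5 / 153.5 * 100
= 34.85%

34.85%


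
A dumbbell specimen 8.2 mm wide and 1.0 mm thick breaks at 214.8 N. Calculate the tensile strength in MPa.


Area = width * thickness = 8.2 * 1.0 = 8.2 mm^2
TS = force / area = 214.8 / 8.2 = 26.2 MPa

26.2 MPa


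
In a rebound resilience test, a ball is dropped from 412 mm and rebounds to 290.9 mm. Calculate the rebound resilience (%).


Resilience = h_rebound / h_drop * 100
= 290.9 / 412 * 100
= 70.6%

70.6%


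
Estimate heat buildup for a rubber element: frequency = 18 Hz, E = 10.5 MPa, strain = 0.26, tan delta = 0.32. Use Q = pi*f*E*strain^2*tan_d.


Q = pi * f * E * strain^2 * tan_d
= pi * 18 * 10.5 * 0.26^2 * 0.32
= pi * 18 * 10.5 * 0.0676 * 0.32
= 12.8442

Q = 12.8442


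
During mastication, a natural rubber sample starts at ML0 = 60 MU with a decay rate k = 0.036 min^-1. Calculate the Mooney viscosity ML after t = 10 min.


ML = ML0 * exp(-k * t)
ML = 60 * exp(-0.036 * 10)
ML = 60 * 0.6977
ML = 41.86 MU

41.86 MU


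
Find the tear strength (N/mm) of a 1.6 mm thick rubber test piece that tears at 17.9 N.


Tear strength = force / thickness
= 17.9 / 1.6
= 11.19 N/mm

11.19 N/mm


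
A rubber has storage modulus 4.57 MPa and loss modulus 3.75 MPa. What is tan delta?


tan delta = E'' / E'
= 3.75 / 4.57
= 0.8206

tan delta = 0.8206


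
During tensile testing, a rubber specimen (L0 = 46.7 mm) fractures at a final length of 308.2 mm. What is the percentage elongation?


Elongation = (Lf - L0) / L0 * 100
= (308.2 - 46.7) / 46.7 * 100
= 261.5 / 46.7 * 100
= 560.0%

560.0%


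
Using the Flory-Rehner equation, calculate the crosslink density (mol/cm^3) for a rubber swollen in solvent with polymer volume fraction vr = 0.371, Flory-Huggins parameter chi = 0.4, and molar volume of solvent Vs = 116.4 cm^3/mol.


ln(1 - vr) = ln(1 - 0.371) = -0.4636
Numerator = -((-0.4636) + 0.371 + 0.4 * 0.371^2) = 0.0376
Denominator = 116.4 * (0.371^(1/3) - 0.371/2) = 62.0472
nu = 0.0376 / 62.0472 = 6.0547e-04 mol/cm^3

6.0547e-04 mol/cm^3


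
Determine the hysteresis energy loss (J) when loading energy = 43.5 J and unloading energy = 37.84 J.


Hysteresis loss = loading - unloading
= 43.5 - 37.84
= 5.66 J

5.66 J


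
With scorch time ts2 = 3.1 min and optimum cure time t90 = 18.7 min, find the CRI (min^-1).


CRI = 100 / (t90 - ts2)
= 100 / (18.7 - 3.1)
= 100 / 15.6
= 6.41 min^-1

6.41 min^-1


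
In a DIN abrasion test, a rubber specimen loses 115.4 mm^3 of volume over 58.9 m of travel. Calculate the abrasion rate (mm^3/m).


Rate = volume_loss / distance
= 115.4 / 58.9
= 1.959 mm^3/m

1.959 mm^3/m


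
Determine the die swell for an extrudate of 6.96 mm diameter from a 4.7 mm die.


Die swell ratio = D_extrudate / D_die
= 6.96 / 4.7
= 1.481

Die swell = 1.481


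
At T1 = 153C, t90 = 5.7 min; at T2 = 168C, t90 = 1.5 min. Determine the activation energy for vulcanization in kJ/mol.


T1 = 426.15 K, T2 = 441.15 K
1/T1 - 1/T2 = 7.9789e-05
ln(t1/t2) = ln(5.7/1.5) = 1.3350
Ea = 8.314 * 1.3350 / 7.9789e-05 = 139107.0530 J/mol
Ea = 139.11 kJ/mol

139.11 kJ/mol


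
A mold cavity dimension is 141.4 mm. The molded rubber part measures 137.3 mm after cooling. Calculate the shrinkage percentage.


Shrinkage = (mold - part) / mold * 100
= (141.4 - 137.3) / 141.4 * 100
= 4.1 / 141.4 * 100
= 2.9%

2.9%


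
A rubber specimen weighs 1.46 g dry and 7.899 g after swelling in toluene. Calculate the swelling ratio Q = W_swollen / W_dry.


Q = W_swollen / W_dry
Q = 7.899 / 1.46
Q = 5.41

Q = 5.41


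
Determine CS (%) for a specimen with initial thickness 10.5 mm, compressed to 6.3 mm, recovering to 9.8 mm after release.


CS = (t0 - recovered) / (t0 - ts) * 100
= (10.5 - 9.8) / (10.5 - 6.3) * 100
= 0.7 / 4.2 * 100
= 16.7%

16.7%


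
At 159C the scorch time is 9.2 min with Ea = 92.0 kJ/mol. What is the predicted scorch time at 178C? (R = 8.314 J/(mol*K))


Convert temperatures: T1 = 159 + 273.15 = 432.15 K, T2 = 178 + 273.15 = 451.15 K
ts2_new = 9.2 * exp(92000 / 8.314 * (1/451.15 - 1/432.15))
1/T2 - 1/T1 = -9.7454e-05
ts2_new = 3.13 min

3.13 min


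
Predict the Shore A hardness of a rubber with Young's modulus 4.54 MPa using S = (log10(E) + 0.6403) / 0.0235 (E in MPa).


log10(E) = 0.0235*S - 0.6403  =>  S = (log10(E) + 0.6403) / 0.0235
log10(4.54) = 0.657056
S = (0.657056 + 0.6403) / 0.0235 = 1.297356 / 0.0235
S = 55.2

Shore A = 55.2


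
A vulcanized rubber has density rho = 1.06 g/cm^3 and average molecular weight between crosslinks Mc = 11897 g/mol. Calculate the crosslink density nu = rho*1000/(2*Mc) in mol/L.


nu = rho * 1000 / (2 * Mc)
nu = 1.06 * 1000 / (2 * 11897)
nu = 1060.0 / 23794
nu = 0.0445 mol/L

0.0445 mol/L


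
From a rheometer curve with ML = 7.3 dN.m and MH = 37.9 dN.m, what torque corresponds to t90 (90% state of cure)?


M90 = ML + 0.9 * (MH - ML)
M90 = 7.3 + 0.9 * (37.9 - 7.3)
M90 = 7.3 + 0.9 * 30.6
M90 = 34.84 dN.m

34.84 dN.m


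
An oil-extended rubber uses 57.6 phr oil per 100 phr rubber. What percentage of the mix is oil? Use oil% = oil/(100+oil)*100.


Oil % = oil / (100 + oil) * 100
= 57.6 / (100 + 57.6) * 100
= 57.6 / 157.6 * 100
= 36.55%

36.55%


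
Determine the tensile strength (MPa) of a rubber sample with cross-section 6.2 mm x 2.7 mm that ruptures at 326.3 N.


Area = width * thickness = 6.2 * 2.7 = 16.74 mm^2
TS = force / area = 326.3 / 16.74 = 19.49 MPa

19.49 MPa


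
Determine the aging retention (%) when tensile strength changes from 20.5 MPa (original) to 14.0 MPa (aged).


Retention = aged / original * 100
= 14.0 / 20.5 * 100
= 68.3%

68.3%


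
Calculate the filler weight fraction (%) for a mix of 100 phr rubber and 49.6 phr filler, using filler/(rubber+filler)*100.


Filler % = filler / (rubber + filler) * 100
= 49.6 / (100 + 49.6) * 100
= 49.6 / 149.6 * 100
= 33.16%

33.16%


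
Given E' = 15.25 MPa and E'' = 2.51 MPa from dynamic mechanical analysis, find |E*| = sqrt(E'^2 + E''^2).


|E*| = sqrt(E'^2 + E''^2)
= sqrt(15.25^2 + 2.51^2)
= sqrt(232.5625 + 6.3001)
= 15.455 MPa

15.455 MPa


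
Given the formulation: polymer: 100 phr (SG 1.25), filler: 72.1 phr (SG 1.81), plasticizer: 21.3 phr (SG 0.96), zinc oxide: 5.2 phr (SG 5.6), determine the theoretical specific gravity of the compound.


Sum of weights = 198.6
Volume contributions:
  polymer: 100/1.25 = 80.0000
  filler: 72.1/1.81 = 39.8343
  plasticizer: 21.3/0.96 = 22.1875
  zinc oxide: 5.2/5.6 = 0.9286
Sum of volumes = 142.9503
SG = 198.6 / 142.9503 = 1.389

SG = 1.389


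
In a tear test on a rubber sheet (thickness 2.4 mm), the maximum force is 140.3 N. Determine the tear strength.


Tear strength = force / thickness
= 140.3 / 2.4
= 58.46 N/mm

58.46 N/mm


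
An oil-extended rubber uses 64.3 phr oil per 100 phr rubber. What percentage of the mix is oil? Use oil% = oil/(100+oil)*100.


Oil % = oil / (100 + oil) * 100
= 64.3 / (100 + 64.3) * 100
= 64.3 / 164.3 * 100
= 39.14%

39.14%


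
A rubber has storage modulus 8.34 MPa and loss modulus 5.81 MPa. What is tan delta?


tan delta = E'' / E'
= 5.81 / 8.34
= 0.6966

tan delta = 0.6966


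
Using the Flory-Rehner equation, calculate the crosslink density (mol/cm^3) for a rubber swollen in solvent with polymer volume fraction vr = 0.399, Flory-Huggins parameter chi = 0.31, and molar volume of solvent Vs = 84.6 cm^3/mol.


ln(1 - vr) = ln(1 - 0.399) = -0.5092
Numerator = -((-0.5092) + 0.399 + 0.31 * 0.399^2) = 0.0608
Denominator = 84.6 * (0.399^(1/3) - 0.399/2) = 45.4041
nu = 0.0608 / 45.4041 = 0.0013 mol/cm^3

0.0013 mol/cm^3


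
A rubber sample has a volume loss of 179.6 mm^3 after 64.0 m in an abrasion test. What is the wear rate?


Rate = volume_loss / distance
= 179.6 / 64.0
= 2.806 mm^3/m

2.806 mm^3/m


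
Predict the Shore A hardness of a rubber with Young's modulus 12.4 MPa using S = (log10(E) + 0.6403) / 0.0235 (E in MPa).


log10(E) = 0.0235*S - 0.6403  =>  S = (log10(E) + 0.6403) / 0.0235
log10(12.4) = 1.093422
S = (1.093422 + 0.6403) / 0.0235 = 1.733722 / 0.0235
S = 73.8

Shore A = 73.8


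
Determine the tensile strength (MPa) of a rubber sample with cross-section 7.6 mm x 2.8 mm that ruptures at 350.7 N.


Area = width * thickness = 7.6 * 2.8 = 21.28 mm^2
TS = force / area = 350.7 / 21.28 = 16.48 MPa

16.48 MPa


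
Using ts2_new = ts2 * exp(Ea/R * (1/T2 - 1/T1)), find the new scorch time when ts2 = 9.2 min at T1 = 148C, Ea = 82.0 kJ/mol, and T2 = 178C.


Convert temperatures: T1 = 148 + 273.15 = 421.15 K, T2 = 178 + 273.15 = 451.15 K
ts2_new = 9.2 * exp(82000 / 8.314 * (1/451.15 - 1/421.15))
1/T2 - 1/T1 = -1.5789e-04
ts2_new = 1.94 min

1.94 min


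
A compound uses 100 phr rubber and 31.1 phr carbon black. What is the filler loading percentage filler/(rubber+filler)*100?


Filler % = filler / (rubber + filler) * 100
= 31.1 / (100 + 31.1) * 100
= 31.1 / 131.1 * 100
= 23.72%

23.72%


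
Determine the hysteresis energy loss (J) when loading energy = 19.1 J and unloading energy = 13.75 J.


Hysteresis loss = loading - unloading
= 19.1 - 13.75
= 5.35 J

5.35 J


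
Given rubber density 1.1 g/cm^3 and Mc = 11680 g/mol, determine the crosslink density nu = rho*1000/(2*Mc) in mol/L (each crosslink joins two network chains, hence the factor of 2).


nu = rho * 1000 / (2 * Mc)
nu = 1.1 * 1000 / (2 * 11680)
nu = 1100.0 / 23360
nu = 0.0471 mol/L

0.0471 mol/L


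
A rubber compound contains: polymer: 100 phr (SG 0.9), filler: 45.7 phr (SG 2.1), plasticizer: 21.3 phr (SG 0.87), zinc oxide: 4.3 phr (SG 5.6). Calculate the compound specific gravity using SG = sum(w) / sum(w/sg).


Sum of weights = 171.3
Volume contributions:
  polymer: 100/0.9 = 111.1111
  filler: 45.7/2.1 = 21.7619
  plasticizer: 21.3/0.87 = 24.4828
  zinc oxide: 4.3/5.6 = 0.7679
Sum of volumes = 158.1236
SG = 171.3 / 158.1236 = 1.083

SG = 1.083


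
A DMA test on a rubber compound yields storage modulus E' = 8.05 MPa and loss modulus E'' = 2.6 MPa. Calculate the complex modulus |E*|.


|E*| = sqrt(E'^2 + E''^2)
= sqrt(8.05^2 + 2.6^2)
= sqrt(64.8025 + 6.7600)
= 8.459 MPa

8.459 MPa


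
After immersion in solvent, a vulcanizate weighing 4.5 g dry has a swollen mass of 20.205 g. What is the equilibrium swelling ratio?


Q = W_swollen / W_dry
Q = 20.205 / 4.5
Q = 4.49

Q = 4.49


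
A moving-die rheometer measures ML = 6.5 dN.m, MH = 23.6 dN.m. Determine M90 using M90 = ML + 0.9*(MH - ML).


M90 = ML + 0.9 * (MH - ML)
M90 = 6.5 + 0.9 * (23.6 - 6.5)
M90 = 6.5 + 0.9 * 17.1
M90 = 21.89 dN.m

21.89 dN.m


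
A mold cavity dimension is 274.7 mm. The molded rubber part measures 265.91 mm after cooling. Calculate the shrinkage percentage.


Shrinkage = (mold - part) / mold * 100
= (274.7 - 265.91) / 274.7 * 100
= 8.79 / 274.7 * 100
= 3.2%

3.2%


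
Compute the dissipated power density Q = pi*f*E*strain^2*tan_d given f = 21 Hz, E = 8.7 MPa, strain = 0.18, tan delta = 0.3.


Q = pi * f * E * strain^2 * tan_d
= pi * 21 * 8.7 * 0.18^2 * 0.3
= pi * 21 * 8.7 * 0.0324 * 0.3
= 5.5790

Q = 5.5790


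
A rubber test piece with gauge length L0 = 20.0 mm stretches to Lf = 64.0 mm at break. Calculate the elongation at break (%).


Elongation = (Lf - L0) / L0 * 100
= (64.0 - 20.0) / 20.0 * 100
= 44.0 / 20.0 * 100
= 220.0%

220.0%


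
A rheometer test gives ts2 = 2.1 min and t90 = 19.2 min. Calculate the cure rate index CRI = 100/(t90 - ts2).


CRI = 100 / (t90 - ts2)
= 100 / (19.2 - 2.1)
= 100 / 17.1
= 5.85 min^-1

5.85 min^-1


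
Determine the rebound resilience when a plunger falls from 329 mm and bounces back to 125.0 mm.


Resilience = h_rebound / h_drop * 100
= 125.0 / 329 * 100
= 38.0%

38.0%


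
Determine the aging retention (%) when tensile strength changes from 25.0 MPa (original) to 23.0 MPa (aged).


Retention = aged / original * 100
= 23.0 / 25.0 * 100
= 92.0%

92.0%


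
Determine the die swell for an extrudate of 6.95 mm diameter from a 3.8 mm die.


Die swell ratio = D_extrudate / D_die
= 6.95 / 3.8
= 1.829

Die swell = 1.829


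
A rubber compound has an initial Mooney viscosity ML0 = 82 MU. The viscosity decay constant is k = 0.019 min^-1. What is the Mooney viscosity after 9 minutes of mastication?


ML = ML0 * exp(-k * t)
ML = 82 * exp(-0.019 * 9)
ML = 82 * 0.8428
ML = 69.11 MU

69.11 MU


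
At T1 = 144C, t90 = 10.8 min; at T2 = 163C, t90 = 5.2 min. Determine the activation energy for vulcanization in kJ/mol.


T1 = 417.15 K, T2 = 436.15 K
1/T1 - 1/T2 = 1.0443e-04
ln(t1/t2) = ln(10.8/5.2) = 0.7309
Ea = 8.314 * 0.7309 / 1.0443e-04 = 58188.2215 J/mol
Ea = 58.19 kJ/mol

58.19 kJ/mol


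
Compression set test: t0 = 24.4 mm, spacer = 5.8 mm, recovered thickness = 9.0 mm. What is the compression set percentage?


CS = (t0 - recovered) / (t0 - ts) * 100
= (24.4 - 9.0) / (24.4 - 5.8) * 100
= 15.4 / 18.6 * 100
= 82.8%

82.8%


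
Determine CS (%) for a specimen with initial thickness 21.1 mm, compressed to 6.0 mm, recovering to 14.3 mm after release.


CS = (t0 - recovered) / (t0 - ts) * 100
= (21.1 - 14.3) / (21.1 - 6.0) * 100
= 6.8 / 15.1 * 100
= 45.0%

45.0%


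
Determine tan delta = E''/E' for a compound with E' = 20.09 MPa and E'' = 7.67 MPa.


tan delta = E'' / E'
= 7.67 / 20.09
= 0.3818

tan delta = 0.3818


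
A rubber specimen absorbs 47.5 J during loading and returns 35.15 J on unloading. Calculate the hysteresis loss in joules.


Hysteresis loss = loading - unloading
= 47.5 - 35.15
= 12.35 J

12.35 J


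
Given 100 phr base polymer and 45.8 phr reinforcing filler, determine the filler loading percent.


Filler % = filler / (rubber + filler) * 100
= 45.8 / (100 + 45.8) * 100
= 45.8 / 145.8 * 100
= 31.41%

31.41%


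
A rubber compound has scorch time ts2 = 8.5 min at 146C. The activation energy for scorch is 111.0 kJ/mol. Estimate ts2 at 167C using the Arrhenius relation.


Convert temperatures: T1 = 146 + 273.15 = 419.15 K, T2 = 167 + 273.15 = 440.15 K
ts2_new = 8.5 * exp(111000 / 8.314 * (1/440.15 - 1/419.15))
1/T2 - 1/T1 = -1.1383e-04
ts2_new = 1.86 min

1.86 min


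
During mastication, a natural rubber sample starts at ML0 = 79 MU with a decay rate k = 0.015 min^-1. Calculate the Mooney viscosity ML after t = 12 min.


ML = ML0 * exp(-k * t)
ML = 79 * exp(-0.015 * 12)
ML = 79 * 0.8353
ML = 65.99 MU

65.99 MU


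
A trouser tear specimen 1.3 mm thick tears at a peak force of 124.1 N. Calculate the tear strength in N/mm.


Tear strength = force / thickness
= 124.1 / 1.3
= 95.46 N/mm

95.46 N/mm


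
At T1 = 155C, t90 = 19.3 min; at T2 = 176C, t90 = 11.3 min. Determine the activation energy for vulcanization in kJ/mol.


T1 = 428.15 K, T2 = 449.15 K
1/T1 - 1/T2 = 1.0920e-04
ln(t1/t2) = ln(19.3/11.3) = 0.5353
Ea = 8.314 * 0.5353 / 1.0920e-04 = 40754.6572 J/mol
Ea = 40.75 kJ/mol

40.75 kJ/mol


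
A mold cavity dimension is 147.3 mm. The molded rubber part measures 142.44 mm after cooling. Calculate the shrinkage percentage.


Shrinkage = (mold - part) / mold * 100
= (147.3 - 142.44) / 147.3 * 100
= 4.86 / 147.3 * 100
= 3.3%

3.3%


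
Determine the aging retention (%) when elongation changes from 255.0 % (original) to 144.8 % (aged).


Retention = aged / original * 100
= 144.8 / 255.0 * 100
= 56.8%

56.8%


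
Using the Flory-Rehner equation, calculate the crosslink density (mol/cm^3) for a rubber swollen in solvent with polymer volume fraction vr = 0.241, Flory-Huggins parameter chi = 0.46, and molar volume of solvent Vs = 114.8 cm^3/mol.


ln(1 - vr) = ln(1 - 0.241) = -0.2758
Numerator = -((-0.2758) + 0.241 + 0.46 * 0.241^2) = 0.0080
Denominator = 114.8 * (0.241^(1/3) - 0.241/2) = 57.6076
nu = 0.0080 / 57.6076 = 1.3950e-04 mol/cm^3

1.3950e-04 mol/cm^3


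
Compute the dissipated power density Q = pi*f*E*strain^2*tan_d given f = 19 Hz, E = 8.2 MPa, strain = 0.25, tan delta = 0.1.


Q = pi * f * E * strain^2 * tan_d
= pi * 19 * 8.2 * 0.25^2 * 0.1
= pi * 19 * 8.2 * 0.0625 * 0.1
= 3.0591

Q = 3.0591


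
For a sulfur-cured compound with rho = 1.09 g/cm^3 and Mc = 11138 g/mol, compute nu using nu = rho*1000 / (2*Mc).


nu = rho * 1000 / (2 * Mc)
nu = 1.09 * 1000 / (2 * 11138)
nu = 1090.0 / 22276
nu = 0.0489 mol/L

0.0489 mol/L


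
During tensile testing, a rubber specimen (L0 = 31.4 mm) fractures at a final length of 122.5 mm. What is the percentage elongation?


Elongation = (Lf - L0) / L0 * 100
= (122.5 - 31.4) / 31.4 * 100
= 91.1 / 31.4 * 100
= 290.1%

290.1%


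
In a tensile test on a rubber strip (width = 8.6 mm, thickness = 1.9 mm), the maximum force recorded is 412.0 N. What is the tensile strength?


Area = width * thickness = 8.6 * 1.9 = 16.34 mm^2
TS = force / area = 412.0 / 16.34 = 25.21 MPa

25.21 MPa


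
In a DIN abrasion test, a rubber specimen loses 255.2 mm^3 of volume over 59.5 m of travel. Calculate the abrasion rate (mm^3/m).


Rate = volume_loss / distance
= 255.2 / 59.5
= 4.289 mm^3/m

4.289 mm^3/m


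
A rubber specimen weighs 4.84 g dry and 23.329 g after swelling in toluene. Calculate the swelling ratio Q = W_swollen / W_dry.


Q = W_swollen / W_dry
Q = 23.329 / 4.84
Q = 4.82

Q = 4.82


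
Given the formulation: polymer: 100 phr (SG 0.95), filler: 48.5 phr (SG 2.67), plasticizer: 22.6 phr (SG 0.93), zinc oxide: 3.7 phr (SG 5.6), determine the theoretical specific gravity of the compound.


Sum of weights = 174.8
Volume contributions:
  polymer: 100/0.95 = 105.2632
  filler: 48.5/2.67 = 18.1648
  plasticizer: 22.6/0.93 = 24.3011
  zinc oxide: 3.7/5.6 = 0.6607
Sum of volumes = 148.3897
SG = 174.8 / 148.3897 = 1.178

SG = 1.178


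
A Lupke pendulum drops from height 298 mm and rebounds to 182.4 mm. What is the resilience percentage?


Resilience = h_rebound / h_drop * 100
= 182.4 / 298 * 100
= 61.2%

61.2%


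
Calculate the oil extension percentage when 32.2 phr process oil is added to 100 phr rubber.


Oil % = oil / (100 + oil) * 100
= 32.2 / (100 + 32.2) * 100
= 32.2 / 132.2 * 100
= 24.36%

24.36%


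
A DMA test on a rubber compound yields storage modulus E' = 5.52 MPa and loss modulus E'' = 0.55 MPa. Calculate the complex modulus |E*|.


|E*| = sqrt(E'^2 + E''^2)
= sqrt(5.52^2 + 0.55^2)
= sqrt(30.4704 + 0.3025)
= 5.547 MPa

5.547 MPa


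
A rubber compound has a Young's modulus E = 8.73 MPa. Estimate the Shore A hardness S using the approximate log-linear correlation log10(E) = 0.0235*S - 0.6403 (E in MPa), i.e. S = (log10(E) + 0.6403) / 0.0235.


log10(E) = 0.0235*S - 0.6403  =>  S = (log10(E) + 0.6403) / 0.0235
log10(8.73) = 0.941014
S = (0.941014 + 0.6403) / 0.0235 = 1.581314 / 0.0235
S = 67.3

Shore A = 67.3


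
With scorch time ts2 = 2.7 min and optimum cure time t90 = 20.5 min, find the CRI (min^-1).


CRI = 100 / (t90 - ts2)
= 100 / (20.5 - 2.7)
= 100 / 17.8
= 5.62 min^-1

5.62 min^-1


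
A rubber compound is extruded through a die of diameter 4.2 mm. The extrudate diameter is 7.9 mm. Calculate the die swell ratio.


Die swell ratio = D_extrudate / D_die
= 7.9 / 4.2
= 1.881

Die swell = 1.881


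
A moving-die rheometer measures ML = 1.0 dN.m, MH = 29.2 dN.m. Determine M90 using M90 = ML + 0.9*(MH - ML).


M90 = ML + 0.9 * (MH - ML)
M90 = 1.0 + 0.9 * (29.2 - 1.0)
M90 = 1.0 + 0.9 * 28.2
M90 = 26.38 dN.m

26.38 dN.m


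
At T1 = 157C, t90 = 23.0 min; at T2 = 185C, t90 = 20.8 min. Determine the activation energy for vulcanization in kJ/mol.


T1 = 430.15 K, T2 = 458.15 K
1/T1 - 1/T2 = 1.4208e-04
ln(t1/t2) = ln(23.0/20.8) = 0.1005
Ea = 8.314 * 0.1005 / 1.4208e-04 = 5883.3380 J/mol
Ea = 5.88 kJ/mol

5.88 kJ/mol


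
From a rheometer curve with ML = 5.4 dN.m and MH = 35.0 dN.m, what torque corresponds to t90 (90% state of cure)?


M90 = ML + 0.9 * (MH - ML)
M90 = 5.4 + 0.9 * (35.0 - 5.4)
M90 = 5.4 + 0.9 * 29.6
M90 = 32.04 dN.m

32.04 dN.m


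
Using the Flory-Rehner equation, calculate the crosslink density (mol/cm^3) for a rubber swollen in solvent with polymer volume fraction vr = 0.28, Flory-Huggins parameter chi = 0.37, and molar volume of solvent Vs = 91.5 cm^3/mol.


ln(1 - vr) = ln(1 - 0.28) = -0.3285
Numerator = -((-0.3285) + 0.28 + 0.37 * 0.28^2) = 0.0195
Denominator = 91.5 * (0.28^(1/3) - 0.28/2) = 47.0505
nu = 0.0195 / 47.0505 = 4.1436e-04 mol/cm^3

4.1436e-04 mol/cm^3


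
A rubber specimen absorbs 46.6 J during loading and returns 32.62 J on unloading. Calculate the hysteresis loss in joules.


Hysteresis loss = loading - unloading
= 46.6 - 32.62
= 13.98 J

13.98 J


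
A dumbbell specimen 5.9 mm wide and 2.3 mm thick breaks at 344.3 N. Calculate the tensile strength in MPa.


Area = width * thickness = 5.9 * 2.3 = 13.57 mm^2
TS = force / area = 344.3 / 13.57 = 25.37 MPa

25.37 MPa


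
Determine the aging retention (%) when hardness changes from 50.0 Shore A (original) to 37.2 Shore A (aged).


Retention = aged / original * 100
= 37.2 / 50.0 * 100
= 74.4%

74.4%


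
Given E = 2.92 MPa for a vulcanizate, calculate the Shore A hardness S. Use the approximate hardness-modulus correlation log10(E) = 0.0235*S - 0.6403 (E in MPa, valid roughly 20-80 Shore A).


log10(E) = 0.0235*S - 0.6403  =>  S = (log10(E) + 0.6403) / 0.0235
log10(2.92) = 0.465383
S = (0.465383 + 0.6403) / 0.0235 = 1.105683 / 0.0235
S = 47.1

Shore A = 47.1


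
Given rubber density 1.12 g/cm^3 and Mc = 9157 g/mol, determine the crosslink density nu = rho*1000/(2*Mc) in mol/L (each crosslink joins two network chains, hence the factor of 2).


nu = rho * 1000 / (2 * Mc)
nu = 1.12 * 1000 / (2 * 9157)
nu = 1120.0 / 18314
nu = 0.0612 mol/L

0.0612 mol/L


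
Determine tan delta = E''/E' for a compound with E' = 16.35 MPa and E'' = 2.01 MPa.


tan delta = E'' / E'
= 2.01 / 16.35
= 0.1229

tan delta = 0.1229


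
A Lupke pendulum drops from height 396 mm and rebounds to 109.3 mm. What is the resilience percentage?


Resilience = h_rebound / h_drop * 100
= 109.3 / 396 * 100
= 27.6%

27.6%


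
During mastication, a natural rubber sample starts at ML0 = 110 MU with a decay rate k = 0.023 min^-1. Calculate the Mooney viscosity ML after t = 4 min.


ML = ML0 * exp(-k * t)
ML = 110 * exp(-0.023 * 4)
ML = 110 * 0.9121
ML = 100.33 MU

100.33 MU


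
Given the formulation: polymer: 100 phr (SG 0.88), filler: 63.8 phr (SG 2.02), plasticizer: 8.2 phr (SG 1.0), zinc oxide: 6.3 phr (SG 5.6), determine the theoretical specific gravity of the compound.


Sum of weights = 178.3
Volume contributions:
  polymer: 100/0.88 = 113.6364
  filler: 63.8/2.02 = 31.5842
  plasticizer: 8.2/1.0 = 8.2000
  zinc oxide: 6.3/5.6 = 1.1250
Sum of volumes = 154.5455
SG = 178.3 / 154.5455 = 1.154

SG = 1.154


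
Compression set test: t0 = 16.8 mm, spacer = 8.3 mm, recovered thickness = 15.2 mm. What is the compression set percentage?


CS = (t0 - recovered) / (t0 - ts) * 100
= (16.8 - 15.2) / (16.8 - 8.3) * 100
= 1.6 / 8.5 * 100
= 18.8%

18.8%


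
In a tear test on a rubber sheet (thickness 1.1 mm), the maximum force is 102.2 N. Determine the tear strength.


Tear strength = force / thickness
= 102.2 / 1.1
= 92.91 N/mm

92.91 N/mm


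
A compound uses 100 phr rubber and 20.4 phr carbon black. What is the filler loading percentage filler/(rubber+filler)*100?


Filler % = filler / (rubber + filler) * 100
= 20.4 / (100 + 20.4) * 100
= 20.4 / 120.4 * 100
= 16.94%

16.94%


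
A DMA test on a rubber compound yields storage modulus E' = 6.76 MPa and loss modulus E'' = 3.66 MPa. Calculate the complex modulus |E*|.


|E*| = sqrt(E'^2 + E''^2)
= sqrt(6.76^2 + 3.66^2)
= sqrt(45.6976 + 13.3956)
= 7.687 MPa

7.687 MPa


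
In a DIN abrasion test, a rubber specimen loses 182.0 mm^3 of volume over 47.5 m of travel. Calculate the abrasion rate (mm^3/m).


Rate = volume_loss / distance
= 182.0 / 47.5
= 3.832 mm^3/m

3.832 mm^3/m


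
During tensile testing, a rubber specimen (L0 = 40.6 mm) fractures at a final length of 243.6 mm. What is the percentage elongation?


Elongation = (Lf - L0) / L0 * 100
= (243.6 - 40.6) / 40.6 * 100
= 203.0 / 40.6 * 100
= 500.0%

500.0%


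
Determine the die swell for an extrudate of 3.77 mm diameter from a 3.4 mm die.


Die swell ratio = D_extrudate / D_die
= 3.77 / 3.4
= 1.109

Die swell = 1.109


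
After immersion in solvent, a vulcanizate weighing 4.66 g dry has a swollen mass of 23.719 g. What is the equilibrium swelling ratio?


Q = W_swollen / W_dry
Q = 23.719 / 4.66
Q = 5.09

Q = 5.09


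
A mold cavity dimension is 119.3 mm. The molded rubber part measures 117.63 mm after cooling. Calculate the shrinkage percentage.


Shrinkage = (mold - part) / mold * 100
= (119.3 - 117.63) / 119.3 * 100
= 1.67 / 119.3 * 100
= 1.4%

1.4%


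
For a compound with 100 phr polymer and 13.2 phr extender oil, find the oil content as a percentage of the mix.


Oil % = oil / (100 + oil) * 100
= 13.2 / (100 + 13.2) * 100
= 13.2 / 113.2 * 100
= 11.66%

11.66%


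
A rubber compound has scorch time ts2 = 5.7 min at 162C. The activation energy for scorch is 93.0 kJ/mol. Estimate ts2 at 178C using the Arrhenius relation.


Convert temperatures: T1 = 162 + 273.15 = 435.15 K, T2 = 178 + 273.15 = 451.15 K
ts2_new = 5.7 * exp(93000 / 8.314 * (1/451.15 - 1/435.15))
1/T2 - 1/T1 = -8.1500e-05
ts2_new = 2.29 min

2.29 min


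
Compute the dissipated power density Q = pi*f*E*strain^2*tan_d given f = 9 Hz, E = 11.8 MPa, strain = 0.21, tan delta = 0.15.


Q = pi * f * E * strain^2 * tan_d
= pi * 9 * 11.8 * 0.21^2 * 0.15
= pi * 9 * 11.8 * 0.0441 * 0.15
= 2.2070

Q = 2.2070


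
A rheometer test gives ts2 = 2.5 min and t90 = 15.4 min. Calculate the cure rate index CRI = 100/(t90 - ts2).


CRI = 100 / (t90 - ts2)
= 100 / (15.4 - 2.5)
= 100 / 12.9
= 7.75 min^-1

7.75 min^-1


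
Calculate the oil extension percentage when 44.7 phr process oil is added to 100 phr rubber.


Oil % = oil / (100 + oil) * 100
= 44.7 / (100 + 44.7) * 100
= 44.7 / 144.7 * 100
= 30.89%

30.89%


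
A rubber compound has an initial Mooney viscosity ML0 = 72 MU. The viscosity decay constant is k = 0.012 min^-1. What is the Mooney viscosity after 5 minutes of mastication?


ML = ML0 * exp(-k * t)
ML = 72 * exp(-0.012 * 5)
ML = 72 * 0.9418
ML = 67.81 MU

67.81 MU


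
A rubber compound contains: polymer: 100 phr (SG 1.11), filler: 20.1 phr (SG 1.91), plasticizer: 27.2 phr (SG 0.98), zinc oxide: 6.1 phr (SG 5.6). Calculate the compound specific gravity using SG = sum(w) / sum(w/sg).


Sum of weights = 153.4
Volume contributions:
  polymer: 100/1.11 = 90.0901
  filler: 20.1/1.91 = 10.5236
  plasticizer: 27.2/0.98 = 27.7551
  zinc oxide: 6.1/5.6 = 1.0893
Sum of volumes = 129.4580
SG = 153.4 / 129.4580 = 1.185

SG = 1.185


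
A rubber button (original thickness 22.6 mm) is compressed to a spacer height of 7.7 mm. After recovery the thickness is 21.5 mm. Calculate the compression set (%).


CS = (t0 - recovered) / (t0 - ts) * 100
= (22.6 - 21.5) / (22.6 - 7.7) * 100
= 1.1 / 14.9 * 100
= 7.4%

7.4%


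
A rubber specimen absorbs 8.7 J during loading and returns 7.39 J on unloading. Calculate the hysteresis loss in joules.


Hysteresis loss = loading - unloading
= 8.7 - 7.39
= 1.31 J

1.31 J


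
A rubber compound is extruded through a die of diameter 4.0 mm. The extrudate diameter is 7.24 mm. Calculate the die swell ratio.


Die swell ratio = D_extrudate / D_die
= 7.24 / 4.0
= 1.81

Die swell = 1.81


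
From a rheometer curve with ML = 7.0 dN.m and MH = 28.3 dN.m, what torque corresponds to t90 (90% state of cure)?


M90 = ML + 0.9 * (MH - ML)
M90 = 7.0 + 0.9 * (28.3 - 7.0)
M90 = 7.0 + 0.9 * 21.3
M90 = 26.17 dN.m

26.17 dN.m


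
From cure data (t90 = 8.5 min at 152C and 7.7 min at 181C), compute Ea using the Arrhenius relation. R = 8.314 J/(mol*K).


T1 = 425.15 K, T2 = 454.15 K
1/T1 - 1/T2 = 1.5020e-04
ln(t1/t2) = ln(8.5/7.7) = 0.0988
Ea = 8.314 * 0.0988 / 1.5020e-04 = 5471.5692 J/mol
Ea = 5.47 kJ/mol

5.47 kJ/mol


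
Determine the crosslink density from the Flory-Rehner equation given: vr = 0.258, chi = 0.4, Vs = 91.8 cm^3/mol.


ln(1 - vr) = ln(1 - 0.258) = -0.2984
Numerator = -((-0.2984) + 0.258 + 0.4 * 0.258^2) = 0.0138
Denominator = 91.8 * (0.258^(1/3) - 0.258/2) = 46.5986
nu = 0.0138 / 46.5986 = 2.9573e-04 mol/cm^3

2.9573e-04 mol/cm^3


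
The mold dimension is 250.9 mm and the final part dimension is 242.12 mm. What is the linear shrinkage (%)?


Shrinkage = (mold - part) / mold * 100
= (250.9 - 242.12) / 250.9 * 100
= 8.78 / 250.9 * 100
= 3.5%

3.5%


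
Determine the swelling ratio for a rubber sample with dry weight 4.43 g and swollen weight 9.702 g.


Q = W_swollen / W_dry
Q = 9.702 / 4.43
Q = 2.19

Q = 2.19


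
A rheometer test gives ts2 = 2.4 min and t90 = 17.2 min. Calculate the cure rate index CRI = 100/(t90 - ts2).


CRI = 100 / (t90 - ts2)
= 100 / (17.2 - 2.4)
= 100 / 14.8
= 6.76 min^-1

6.76 min^-1


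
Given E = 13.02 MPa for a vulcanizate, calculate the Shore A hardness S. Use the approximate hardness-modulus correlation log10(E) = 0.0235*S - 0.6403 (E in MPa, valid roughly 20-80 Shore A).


log10(E) = 0.0235*S - 0.6403  =>  S = (log10(E) + 0.6403) / 0.0235
log10(13.02) = 1.114611
S = (1.114611 + 0.6403) / 0.0235 = 1.754911 / 0.0235
S = 74.7

Shore A = 74.7


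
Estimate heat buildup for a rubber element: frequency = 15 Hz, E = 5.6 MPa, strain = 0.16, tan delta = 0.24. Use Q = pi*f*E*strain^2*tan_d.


Q = pi * f * E * strain^2 * tan_d
= pi * 15 * 5.6 * 0.16^2 * 0.24
= pi * 15 * 5.6 * 0.0256 * 0.24
= 1.6214

Q = 1.6214


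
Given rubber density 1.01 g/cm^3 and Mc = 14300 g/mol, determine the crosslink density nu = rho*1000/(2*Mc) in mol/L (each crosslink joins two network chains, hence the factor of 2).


nu = rho * 1000 / (2 * Mc)
nu = 1.01 * 1000 / (2 * 14300)
nu = 1010.0 / 28600
nu = 0.0353 mol/L

0.0353 mol/L


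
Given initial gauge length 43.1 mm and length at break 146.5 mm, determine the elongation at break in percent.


Elongation = (Lf - L0) / L0 * 100
= (146.5 - 43.1) / 43.1 * 100
= 103.4 / 43.1 * 100
= 239.9%

239.9%


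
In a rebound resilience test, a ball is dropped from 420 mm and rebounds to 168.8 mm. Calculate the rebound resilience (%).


Resilience = h_rebound / h_drop * 100
= 168.8 / 420 * 100
= 40.2%

40.2%


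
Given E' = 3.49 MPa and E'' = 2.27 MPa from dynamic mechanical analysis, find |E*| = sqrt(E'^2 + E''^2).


|E*| = sqrt(E'^2 + E''^2)
= sqrt(3.49^2 + 2.27^2)
= sqrt(12.1801 + 5.1529)
= 4.163 MPa

4.163 MPa


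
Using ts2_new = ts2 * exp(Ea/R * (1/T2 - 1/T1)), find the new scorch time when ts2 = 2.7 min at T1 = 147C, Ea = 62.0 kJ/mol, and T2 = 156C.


Convert temperatures: T1 = 147 + 273.15 = 420.15 K, T2 = 156 + 273.15 = 429.15 K
ts2_new = 2.7 * exp(62000 / 8.314 * (1/429.15 - 1/420.15))
1/T2 - 1/T1 = -4.9915e-05
ts2_new = 1.86 min

1.86 min


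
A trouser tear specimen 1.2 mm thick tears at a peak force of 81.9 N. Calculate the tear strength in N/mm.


Tear strength = force / thickness
= 81.9 / 1.2
= 68.25 N/mm

68.25 N/mm


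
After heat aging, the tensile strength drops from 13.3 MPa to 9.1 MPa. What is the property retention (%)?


Retention = aged / original * 100
= 9.1 / 13.3 * 100
= 68.4%

68.4%


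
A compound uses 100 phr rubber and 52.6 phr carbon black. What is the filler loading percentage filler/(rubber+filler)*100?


Filler % = filler / (rubber + filler) * 100
= 52.6 / (100 + 52.6) * 100
= 52.6 / 152.6 * 100
= 34.47%

34.47%


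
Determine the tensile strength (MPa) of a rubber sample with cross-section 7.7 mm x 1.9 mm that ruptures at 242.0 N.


Area = width * thickness = 7.7 * 1.9 = 14.63 mm^2
TS = force / area = 242.0 / 14.63 = 16.54 MPa

16.54 MPa


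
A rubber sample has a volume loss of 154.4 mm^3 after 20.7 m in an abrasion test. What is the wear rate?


Rate = volume_loss / distance
= 154.4 / 20.7
= 7.459 mm^3/m

7.459 mm^3/m


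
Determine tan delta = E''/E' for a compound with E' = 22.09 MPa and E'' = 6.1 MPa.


tan delta = E'' / E'
= 6.1 / 22.09
= 0.2761

tan delta = 0.2761


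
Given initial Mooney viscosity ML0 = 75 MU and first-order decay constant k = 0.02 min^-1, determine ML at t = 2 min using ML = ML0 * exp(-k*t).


ML = ML0 * exp(-k * t)
ML = 75 * exp(-0.02 * 2)
ML = 75 * 0.9608
ML = 72.06 MU

72.06 MU


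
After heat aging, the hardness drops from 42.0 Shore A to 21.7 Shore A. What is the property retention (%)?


Retention = aged / original * 100
= 21.7 / 42.0 * 100
= 51.7%

51.7%


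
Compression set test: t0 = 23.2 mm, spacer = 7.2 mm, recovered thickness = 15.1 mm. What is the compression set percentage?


CS = (t0 - recovered) / (t0 - ts) * 100
= (23.2 - 15.1) / (23.2 - 7.2) * 100
= 8.1 / 16.0 * 100
= 50.6%

50.6%


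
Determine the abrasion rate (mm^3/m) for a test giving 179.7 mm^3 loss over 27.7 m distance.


Rate = volume_loss / distance
= 179.7 / 27.7
= 6.487 mm^3/m

6.487 mm^3/m


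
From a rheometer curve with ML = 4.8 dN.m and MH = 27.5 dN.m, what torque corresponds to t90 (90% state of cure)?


M90 = ML + 0.9 * (MH - ML)
M90 = 4.8 + 0.9 * (27.5 - 4.8)
M90 = 4.8 + 0.9 * 22.7
M90 = 25.23 dN.m

25.23 dN.m


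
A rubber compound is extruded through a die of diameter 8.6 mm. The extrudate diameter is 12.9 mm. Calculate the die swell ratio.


Die swell ratio = D_extrudate / D_die
= 12.9 / 8.6
= 1.5

Die swell = 1.5


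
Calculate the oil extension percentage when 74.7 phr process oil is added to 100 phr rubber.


Oil % = oil / (100 + oil) * 100
= 74.7 / (100 + 74.7) * 100
= 74.7 / 174.7 * 100
= 42.76%

42.76%


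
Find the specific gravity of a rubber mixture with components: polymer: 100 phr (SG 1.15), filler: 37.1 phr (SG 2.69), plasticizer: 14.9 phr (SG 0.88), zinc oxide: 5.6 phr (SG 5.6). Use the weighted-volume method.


Sum of weights = 157.6
Volume contributions:
  polymer: 100/1.15 = 86.9565
  filler: 37.1/2.69 = 13.7918
  plasticizer: 14.9/0.88 = 16.9318
  zinc oxide: 5.6/5.6 = 1.0000
Sum of volumes = 118.6802
SG = 157.6 / 118.6802 = 1.328

SG = 1.328


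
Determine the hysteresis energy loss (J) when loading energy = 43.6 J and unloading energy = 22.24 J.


Hysteresis loss = loading - unloading
= 43.6 - 22.24
= 21.36 J

21.36 J


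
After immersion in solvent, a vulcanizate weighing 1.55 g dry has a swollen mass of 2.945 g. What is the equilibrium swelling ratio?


Q = W_swollen / W_dry
Q = 2.945 / 1.55
Q = 1.9

Q = 1.9


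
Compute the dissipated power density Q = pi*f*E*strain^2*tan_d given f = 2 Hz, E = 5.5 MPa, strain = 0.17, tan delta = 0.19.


Q = pi * f * E * strain^2 * tan_d
= pi * 2 * 5.5 * 0.17^2 * 0.19
= pi * 2 * 5.5 * 0.0289 * 0.19
= 0.1898

Q = 0.1898


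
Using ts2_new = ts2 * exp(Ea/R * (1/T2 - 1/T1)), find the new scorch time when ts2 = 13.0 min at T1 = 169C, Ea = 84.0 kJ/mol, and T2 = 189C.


Convert temperatures: T1 = 169 + 273.15 = 442.15 K, T2 = 189 + 273.15 = 462.15 K
ts2_new = 13.0 * exp(84000 / 8.314 * (1/462.15 - 1/442.15))
1/T2 - 1/T1 = -9.7876e-05
ts2_new = 4.84 min

4.84 min


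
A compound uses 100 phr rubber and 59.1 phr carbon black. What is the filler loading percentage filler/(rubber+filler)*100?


Filler % = filler / (rubber + filler) * 100
= 59.1 / (100 + 59.1) * 100
= 59.1 / 159.1 * 100
= 37.15%

37.15%


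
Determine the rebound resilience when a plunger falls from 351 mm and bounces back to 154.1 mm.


Resilience = h_rebound / h_drop * 100
= 154.1 / 351 * 100
= 43.9%

43.9%


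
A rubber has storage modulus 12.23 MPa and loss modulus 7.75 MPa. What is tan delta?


tan delta = E'' / E'
= 7.75 / 12.23
= 0.6337

tan delta = 0.6337


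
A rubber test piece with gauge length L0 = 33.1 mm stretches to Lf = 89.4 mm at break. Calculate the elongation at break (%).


Elongation = (Lf - L0) / L0 * 100
= (89.4 - 33.1) / 33.1 * 100
= 56.3 / 33.1 * 100
= 170.1%

170.1%


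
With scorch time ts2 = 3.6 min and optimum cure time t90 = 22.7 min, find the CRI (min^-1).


CRI = 100 / (t90 - ts2)
= 100 / (22.7 - 3.6)
= 100 / 19.1
= 5.24 min^-1

5.24 min^-1


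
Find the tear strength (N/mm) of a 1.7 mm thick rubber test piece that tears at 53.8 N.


Tear strength = force / thickness
= 53.8 / 1.7
= 31.65 N/mm

31.65 N/mm


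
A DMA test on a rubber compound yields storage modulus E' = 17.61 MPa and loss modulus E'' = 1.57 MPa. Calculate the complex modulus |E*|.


|E*| = sqrt(E'^2 + E''^2)
= sqrt(17.61^2 + 1.57^2)
= sqrt(310.1121 + 2.4649)
= 17.68 MPa

17.68 MPa


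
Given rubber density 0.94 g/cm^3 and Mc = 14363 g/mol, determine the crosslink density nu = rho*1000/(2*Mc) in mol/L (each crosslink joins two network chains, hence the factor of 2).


nu = rho * 1000 / (2 * Mc)
nu = 0.94 * 1000 / (2 * 14363)
nu = 940.0 / 28726
nu = 0.0327 mol/L

0.0327 mol/L


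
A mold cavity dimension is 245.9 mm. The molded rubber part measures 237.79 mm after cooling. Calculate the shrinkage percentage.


Shrinkage = (mold - part) / mold * 100
= (245.9 - 237.79) / 245.9 * 100
= 8.11 / 245.9 * 100
= 3.3%

3.3%


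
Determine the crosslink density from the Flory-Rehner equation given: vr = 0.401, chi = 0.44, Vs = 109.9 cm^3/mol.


ln(1 - vr) = ln(1 - 0.401) = -0.5125
Numerator = -((-0.5125) + 0.401 + 0.44 * 0.401^2) = 0.0407
Denominator = 109.9 * (0.401^(1/3) - 0.401/2) = 59.0075
nu = 0.0407 / 59.0075 = 6.9044e-04 mol/cm^3

6.9044e-04 mol/cm^3


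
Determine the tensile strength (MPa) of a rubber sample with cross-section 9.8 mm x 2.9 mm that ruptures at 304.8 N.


Area = width * thickness = 9.8 * 2.9 = 28.42 mm^2
TS = force / area = 304.8 / 28.42 = 10.72 MPa

10.72 MPa
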